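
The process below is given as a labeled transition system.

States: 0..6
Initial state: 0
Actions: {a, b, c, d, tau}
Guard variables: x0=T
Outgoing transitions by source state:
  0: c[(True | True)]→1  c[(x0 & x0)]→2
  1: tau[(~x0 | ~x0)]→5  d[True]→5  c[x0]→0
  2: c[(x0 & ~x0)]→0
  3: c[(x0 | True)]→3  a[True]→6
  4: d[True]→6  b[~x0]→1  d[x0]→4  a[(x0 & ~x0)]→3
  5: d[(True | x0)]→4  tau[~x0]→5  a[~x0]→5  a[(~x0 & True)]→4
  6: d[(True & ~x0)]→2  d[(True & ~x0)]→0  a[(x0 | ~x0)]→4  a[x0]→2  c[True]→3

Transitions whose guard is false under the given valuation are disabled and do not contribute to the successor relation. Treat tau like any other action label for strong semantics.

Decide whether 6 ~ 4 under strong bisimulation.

Compute ~ classes (split until stable):
  round 0: {{0,1,2,3,4,5,6}}
  round 1: {{0},{1},{2},{3,6},{4,5}}
  round 2: {{0},{1},{2},{3},{4},{5},{6}}
stable after 3 split(s): 7 block(s)
[6]={6}  [4]={4}

Answer: NOT BISIMILAR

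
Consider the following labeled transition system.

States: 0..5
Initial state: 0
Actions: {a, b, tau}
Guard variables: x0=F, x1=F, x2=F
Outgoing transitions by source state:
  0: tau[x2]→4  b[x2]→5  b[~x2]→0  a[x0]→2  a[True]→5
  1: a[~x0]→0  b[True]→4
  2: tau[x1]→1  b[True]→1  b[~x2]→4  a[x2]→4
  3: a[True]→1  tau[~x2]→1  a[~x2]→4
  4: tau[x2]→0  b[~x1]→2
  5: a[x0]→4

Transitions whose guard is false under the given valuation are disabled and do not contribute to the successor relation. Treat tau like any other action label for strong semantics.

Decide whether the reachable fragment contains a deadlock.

Reachable = {0,5}
  0: a→5  b→0  [2 out]
  5: ∅  [deadlock]
trace reaching 5: a

Answer: DEADLOCK at state 5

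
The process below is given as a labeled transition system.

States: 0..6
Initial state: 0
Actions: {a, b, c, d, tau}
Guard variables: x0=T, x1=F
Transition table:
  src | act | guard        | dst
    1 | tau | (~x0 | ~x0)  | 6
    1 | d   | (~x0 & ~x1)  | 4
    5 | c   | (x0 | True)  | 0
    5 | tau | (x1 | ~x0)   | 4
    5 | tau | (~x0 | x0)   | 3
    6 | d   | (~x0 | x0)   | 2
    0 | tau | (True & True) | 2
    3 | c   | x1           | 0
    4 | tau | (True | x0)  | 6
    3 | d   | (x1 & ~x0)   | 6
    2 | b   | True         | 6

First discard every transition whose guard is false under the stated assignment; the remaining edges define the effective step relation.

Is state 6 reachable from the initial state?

Answer: REACHABLE

Trace:
After dropping false guards: 6 live edges.
depth 0: {0}
depth 1: {2}  now seen {0,2}
depth 2: {6}  now seen {0,2,6}
R = {0,2,6}
witness 6: tau·b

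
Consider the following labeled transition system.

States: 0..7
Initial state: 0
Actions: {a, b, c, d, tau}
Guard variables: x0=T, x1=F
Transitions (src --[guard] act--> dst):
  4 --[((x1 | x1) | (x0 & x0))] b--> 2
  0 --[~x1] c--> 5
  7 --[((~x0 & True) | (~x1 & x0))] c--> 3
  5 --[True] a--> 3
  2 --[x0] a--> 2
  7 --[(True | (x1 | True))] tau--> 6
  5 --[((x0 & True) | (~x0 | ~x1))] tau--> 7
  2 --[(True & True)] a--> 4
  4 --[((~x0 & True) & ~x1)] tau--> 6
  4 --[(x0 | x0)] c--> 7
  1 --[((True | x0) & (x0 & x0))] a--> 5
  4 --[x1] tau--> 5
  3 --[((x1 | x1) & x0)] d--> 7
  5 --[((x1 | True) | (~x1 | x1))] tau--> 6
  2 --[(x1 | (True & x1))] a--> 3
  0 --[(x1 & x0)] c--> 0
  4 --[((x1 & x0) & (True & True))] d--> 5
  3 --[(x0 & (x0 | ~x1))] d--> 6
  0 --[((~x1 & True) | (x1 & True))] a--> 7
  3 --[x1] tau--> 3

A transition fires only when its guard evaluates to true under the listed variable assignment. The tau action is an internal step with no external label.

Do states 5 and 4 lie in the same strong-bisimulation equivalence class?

Bisimulation quotient by refinement:
  P[0] = {{0,1,2,3,4,5,6,7}}
  P[1] = {{0},{1,2},{3},{4},{5},{6},{7}}
  P[2] = {{0},{1},{2},{3},{4},{5},{6},{7}}
Fixed point at round 3; 8 class(es).
5∈{5}, 4∈{4}

Answer: NOT BISIMILAR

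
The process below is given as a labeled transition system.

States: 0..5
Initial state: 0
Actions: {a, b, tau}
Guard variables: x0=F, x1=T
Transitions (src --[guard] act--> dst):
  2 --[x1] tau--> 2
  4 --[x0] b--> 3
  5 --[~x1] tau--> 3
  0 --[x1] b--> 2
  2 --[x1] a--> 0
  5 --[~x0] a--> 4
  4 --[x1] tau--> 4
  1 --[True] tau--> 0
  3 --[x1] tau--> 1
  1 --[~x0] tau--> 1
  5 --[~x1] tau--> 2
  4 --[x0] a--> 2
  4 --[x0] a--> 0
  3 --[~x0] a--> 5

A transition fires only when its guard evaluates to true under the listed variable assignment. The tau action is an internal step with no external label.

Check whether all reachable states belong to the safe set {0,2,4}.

Answer: INVARIANT HOLDS

Analysis:
Allowed set {0,2,4}
Reach set: {0,2}
  0: ok
  2: ok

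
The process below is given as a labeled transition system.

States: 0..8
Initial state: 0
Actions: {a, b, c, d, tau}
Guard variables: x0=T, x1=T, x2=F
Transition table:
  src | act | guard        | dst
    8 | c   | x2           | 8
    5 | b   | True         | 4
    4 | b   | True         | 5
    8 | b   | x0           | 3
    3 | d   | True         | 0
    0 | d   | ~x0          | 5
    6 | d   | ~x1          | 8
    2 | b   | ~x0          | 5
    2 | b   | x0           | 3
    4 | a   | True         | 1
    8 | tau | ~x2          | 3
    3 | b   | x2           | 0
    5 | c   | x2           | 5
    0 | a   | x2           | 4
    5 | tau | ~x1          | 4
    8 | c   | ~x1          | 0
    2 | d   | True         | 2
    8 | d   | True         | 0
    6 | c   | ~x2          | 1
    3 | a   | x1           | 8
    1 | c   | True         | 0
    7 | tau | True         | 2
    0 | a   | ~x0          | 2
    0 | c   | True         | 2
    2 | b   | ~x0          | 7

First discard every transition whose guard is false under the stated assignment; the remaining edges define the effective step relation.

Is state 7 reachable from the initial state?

Answer: UNREACHABLE

Working:
After dropping false guards: 14 live edges.
depth 0: {0}
depth 1: {2}  total {0,2}
depth 2: {3}  total {0,2,3}
depth 3: {8}  total {0,2,3,8}
Reach set: {0,2,3,8}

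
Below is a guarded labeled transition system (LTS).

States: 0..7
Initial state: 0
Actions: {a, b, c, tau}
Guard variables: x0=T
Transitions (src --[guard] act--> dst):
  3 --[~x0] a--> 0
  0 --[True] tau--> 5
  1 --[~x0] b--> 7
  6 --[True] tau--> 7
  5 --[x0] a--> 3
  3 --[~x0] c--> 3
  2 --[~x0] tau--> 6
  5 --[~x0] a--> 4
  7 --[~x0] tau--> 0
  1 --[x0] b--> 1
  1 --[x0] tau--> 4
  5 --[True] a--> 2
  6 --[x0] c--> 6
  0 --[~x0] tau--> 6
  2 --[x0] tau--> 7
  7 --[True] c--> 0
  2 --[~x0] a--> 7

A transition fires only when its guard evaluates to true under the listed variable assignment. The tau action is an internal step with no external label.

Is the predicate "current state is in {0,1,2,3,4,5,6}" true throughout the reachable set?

Safe = {0,1,2,3,4,5,6}
R = {0,2,3,5,7}
  0: ✓
  2: ✓
  3: ✓
  5: ✓
  7: ✗ unsafe
witness against invariant: tau·a·tau → 7

Answer: INVARIANT VIOLATED at state 7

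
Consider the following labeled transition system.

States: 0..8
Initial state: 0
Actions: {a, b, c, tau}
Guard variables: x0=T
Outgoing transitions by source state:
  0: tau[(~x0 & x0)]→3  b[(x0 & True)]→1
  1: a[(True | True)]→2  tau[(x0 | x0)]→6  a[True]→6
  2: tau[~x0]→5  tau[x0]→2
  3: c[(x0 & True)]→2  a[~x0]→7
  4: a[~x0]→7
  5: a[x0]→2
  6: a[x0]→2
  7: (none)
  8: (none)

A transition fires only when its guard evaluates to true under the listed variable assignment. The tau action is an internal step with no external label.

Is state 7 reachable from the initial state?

Answer: UNREACHABLE

Analysis:
After dropping false guards: 8 live edges.
L0 = {0}
L1 = {1}  now seen {0,1}
L2 = {2,6}  now seen {0,1,2,6}
Reachable = {0,1,2,6}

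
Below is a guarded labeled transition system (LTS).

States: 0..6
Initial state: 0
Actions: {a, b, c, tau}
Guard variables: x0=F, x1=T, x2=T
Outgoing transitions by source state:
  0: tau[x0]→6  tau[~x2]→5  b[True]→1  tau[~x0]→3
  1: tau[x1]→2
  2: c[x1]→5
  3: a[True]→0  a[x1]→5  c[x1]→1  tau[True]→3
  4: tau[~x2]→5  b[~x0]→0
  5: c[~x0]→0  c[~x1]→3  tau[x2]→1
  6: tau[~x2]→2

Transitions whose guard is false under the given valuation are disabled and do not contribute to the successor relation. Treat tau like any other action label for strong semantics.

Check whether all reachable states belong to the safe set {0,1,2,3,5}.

Answer: INVARIANT HOLDS

Working:
Inv-set: {0,1,2,3,5}
Reachable = {0,1,2,3,5}
  0: ok
  1: ok
  2: ok
  3: ok
  5: ok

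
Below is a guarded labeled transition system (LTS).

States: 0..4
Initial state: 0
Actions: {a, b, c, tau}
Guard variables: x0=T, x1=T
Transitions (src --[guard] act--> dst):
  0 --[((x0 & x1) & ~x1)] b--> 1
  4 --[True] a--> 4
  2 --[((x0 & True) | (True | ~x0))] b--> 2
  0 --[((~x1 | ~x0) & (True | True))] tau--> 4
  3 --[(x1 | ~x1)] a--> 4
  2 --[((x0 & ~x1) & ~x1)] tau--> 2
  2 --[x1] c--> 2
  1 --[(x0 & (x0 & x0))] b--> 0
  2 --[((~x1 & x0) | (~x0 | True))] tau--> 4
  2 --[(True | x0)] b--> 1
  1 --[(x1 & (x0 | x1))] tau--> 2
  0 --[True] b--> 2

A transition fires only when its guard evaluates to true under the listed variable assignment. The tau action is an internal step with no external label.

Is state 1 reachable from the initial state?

Guard filter leaves 9 enabled edge(s).
Layer 0: {0}
Layer 1: {2}  now seen {0,2}
Layer 2: {1,4}  now seen {0,1,2,4}
R = {0,1,2,4}
witness 1: b·b

Answer: REACHABLE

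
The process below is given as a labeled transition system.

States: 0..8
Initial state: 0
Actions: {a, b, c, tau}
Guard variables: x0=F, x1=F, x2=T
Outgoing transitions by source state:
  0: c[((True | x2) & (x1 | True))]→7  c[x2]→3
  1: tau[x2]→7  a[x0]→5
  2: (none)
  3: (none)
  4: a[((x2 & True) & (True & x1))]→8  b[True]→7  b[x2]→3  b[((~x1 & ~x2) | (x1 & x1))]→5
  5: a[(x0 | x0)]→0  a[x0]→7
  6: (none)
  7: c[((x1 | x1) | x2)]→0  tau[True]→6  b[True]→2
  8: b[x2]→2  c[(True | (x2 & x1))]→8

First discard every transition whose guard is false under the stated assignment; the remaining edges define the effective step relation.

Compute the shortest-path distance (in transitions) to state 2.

Answer: 2

Analysis:
Breadth-first toward 2:
  Layer 0: {0}
  Layer 1: {3,7}
  Layer 2: {2,6}
2 enters at depth 2; path c·b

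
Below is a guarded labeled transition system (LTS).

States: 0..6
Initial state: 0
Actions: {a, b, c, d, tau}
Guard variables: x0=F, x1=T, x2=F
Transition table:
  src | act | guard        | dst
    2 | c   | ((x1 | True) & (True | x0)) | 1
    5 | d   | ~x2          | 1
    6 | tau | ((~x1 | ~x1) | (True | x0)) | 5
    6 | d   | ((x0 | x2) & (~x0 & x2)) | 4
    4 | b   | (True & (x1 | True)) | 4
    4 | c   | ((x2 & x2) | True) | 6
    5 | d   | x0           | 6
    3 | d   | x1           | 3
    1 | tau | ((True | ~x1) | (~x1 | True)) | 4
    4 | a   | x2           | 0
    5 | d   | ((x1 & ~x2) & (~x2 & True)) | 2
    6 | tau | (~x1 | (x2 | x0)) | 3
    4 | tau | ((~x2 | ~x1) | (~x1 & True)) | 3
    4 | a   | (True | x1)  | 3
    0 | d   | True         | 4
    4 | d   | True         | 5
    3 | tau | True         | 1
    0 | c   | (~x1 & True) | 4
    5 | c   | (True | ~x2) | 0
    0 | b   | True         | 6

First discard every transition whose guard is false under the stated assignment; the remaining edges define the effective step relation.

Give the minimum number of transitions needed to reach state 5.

Layered search for 5:
  Layer 0: {0}
  Layer 1: {4,6}
  Layer 2: {3,5}
depth(5)=2, e.g. b·tau

Answer: 2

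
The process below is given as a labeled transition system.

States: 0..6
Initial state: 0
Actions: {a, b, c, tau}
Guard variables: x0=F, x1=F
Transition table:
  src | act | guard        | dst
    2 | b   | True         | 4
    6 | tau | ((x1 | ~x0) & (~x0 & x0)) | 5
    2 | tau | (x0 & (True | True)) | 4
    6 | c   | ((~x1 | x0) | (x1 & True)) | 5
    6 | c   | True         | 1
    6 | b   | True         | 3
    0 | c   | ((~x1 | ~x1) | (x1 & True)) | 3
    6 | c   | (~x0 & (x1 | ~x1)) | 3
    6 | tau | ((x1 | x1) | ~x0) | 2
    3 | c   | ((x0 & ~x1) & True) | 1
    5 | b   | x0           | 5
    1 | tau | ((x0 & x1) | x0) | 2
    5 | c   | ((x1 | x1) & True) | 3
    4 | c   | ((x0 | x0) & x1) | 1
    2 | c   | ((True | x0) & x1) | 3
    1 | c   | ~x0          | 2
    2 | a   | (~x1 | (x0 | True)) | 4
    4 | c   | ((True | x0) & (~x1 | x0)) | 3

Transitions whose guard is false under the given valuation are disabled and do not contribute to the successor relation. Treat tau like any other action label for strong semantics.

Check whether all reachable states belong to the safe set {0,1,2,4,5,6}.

Inv-set: {0,1,2,4,5,6}
R = {0,3}
  0: ✓
  3: outside
reach 3 via c — violates

Answer: INVARIANT VIOLATED at state 3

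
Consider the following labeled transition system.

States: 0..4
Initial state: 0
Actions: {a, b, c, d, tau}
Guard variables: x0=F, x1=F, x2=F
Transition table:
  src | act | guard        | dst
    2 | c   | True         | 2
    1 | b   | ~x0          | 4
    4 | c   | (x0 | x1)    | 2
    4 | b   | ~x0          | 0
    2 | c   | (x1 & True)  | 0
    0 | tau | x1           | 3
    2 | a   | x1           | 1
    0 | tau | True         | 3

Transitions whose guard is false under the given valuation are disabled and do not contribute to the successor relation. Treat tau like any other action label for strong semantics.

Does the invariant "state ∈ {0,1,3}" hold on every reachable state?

Safe = {0,1,3}
Reachable = {0,3}
  0: safe
  3: safe

Answer: INVARIANT HOLDS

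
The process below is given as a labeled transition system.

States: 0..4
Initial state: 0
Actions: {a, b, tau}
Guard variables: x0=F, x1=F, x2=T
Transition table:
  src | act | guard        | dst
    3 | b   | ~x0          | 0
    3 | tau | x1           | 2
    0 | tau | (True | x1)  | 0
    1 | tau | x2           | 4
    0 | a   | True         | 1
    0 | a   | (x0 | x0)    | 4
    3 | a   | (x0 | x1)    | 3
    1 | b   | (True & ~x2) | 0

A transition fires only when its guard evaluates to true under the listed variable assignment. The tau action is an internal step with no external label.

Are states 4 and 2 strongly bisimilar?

Answer: BISIMILAR

Analysis:
Compute ~ classes (split until stable):
  π0 = {{0,1,2,3,4}}
  π1 = {{0},{1},{2,4},{3}}
4 equivalence class(es) (converged in 2)
[4]={2,4}  [2]={2,4}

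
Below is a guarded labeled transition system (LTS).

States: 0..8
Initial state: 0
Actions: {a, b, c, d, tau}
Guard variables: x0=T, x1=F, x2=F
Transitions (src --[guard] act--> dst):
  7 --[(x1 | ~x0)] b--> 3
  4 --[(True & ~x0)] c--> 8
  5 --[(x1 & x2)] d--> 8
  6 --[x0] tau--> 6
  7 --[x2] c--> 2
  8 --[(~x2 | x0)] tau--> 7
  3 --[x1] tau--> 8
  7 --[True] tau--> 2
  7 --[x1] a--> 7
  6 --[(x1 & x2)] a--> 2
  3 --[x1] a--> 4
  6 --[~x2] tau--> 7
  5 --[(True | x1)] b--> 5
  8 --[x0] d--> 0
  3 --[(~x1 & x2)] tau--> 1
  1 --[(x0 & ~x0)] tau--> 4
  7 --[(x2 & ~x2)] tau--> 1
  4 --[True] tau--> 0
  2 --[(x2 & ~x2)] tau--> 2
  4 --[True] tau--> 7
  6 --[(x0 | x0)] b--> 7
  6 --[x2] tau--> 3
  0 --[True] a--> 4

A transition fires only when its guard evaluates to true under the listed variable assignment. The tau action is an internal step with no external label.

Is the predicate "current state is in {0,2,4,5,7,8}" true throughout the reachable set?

Answer: INVARIANT HOLDS

Trace:
Allowed set {0,2,4,5,7,8}
Reach set: {0,2,4,7}
  0: ok
  2: ok
  4: ok
  7: ok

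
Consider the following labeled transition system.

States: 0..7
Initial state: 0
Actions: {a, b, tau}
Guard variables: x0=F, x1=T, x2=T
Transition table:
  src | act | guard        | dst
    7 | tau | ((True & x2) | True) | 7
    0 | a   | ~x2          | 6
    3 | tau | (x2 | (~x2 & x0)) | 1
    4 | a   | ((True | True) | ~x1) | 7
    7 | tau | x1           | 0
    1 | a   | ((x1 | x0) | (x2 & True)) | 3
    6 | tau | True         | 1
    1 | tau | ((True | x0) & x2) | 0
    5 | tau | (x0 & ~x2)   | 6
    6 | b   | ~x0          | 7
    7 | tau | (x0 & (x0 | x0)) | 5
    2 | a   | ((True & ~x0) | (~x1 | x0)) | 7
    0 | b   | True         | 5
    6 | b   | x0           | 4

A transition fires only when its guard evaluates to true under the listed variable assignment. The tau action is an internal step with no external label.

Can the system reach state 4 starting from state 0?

Guard filter leaves 10 enabled edge(s).
L0 = {0}
L1 = {5}  total {0,5}
Reach set: {0,5}

Answer: UNREACHABLE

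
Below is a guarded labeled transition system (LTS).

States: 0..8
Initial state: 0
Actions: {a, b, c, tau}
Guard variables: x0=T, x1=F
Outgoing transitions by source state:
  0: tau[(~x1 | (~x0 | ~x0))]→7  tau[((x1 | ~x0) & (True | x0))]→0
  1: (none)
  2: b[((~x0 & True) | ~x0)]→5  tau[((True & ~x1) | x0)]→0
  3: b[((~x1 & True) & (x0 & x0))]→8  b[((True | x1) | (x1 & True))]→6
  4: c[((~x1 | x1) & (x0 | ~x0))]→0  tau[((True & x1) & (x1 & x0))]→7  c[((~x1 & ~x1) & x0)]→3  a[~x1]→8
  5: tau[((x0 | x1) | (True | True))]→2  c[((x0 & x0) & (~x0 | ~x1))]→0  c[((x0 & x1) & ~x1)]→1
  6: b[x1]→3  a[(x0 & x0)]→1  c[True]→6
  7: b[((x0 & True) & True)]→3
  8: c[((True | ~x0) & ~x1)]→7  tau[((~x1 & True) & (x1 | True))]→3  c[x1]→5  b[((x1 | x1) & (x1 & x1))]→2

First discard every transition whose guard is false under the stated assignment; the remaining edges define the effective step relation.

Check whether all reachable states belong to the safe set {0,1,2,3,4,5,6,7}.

Answer: INVARIANT VIOLATED at state 8

Trace:
Inv-set: {0,1,2,3,4,5,6,7}
R = {0,1,3,6,7,8}
  0: ok
  1: ok
  3: ok
  6: ok
  7: ok
  8: VIOLATES
witness against invariant: tau·b·b → 8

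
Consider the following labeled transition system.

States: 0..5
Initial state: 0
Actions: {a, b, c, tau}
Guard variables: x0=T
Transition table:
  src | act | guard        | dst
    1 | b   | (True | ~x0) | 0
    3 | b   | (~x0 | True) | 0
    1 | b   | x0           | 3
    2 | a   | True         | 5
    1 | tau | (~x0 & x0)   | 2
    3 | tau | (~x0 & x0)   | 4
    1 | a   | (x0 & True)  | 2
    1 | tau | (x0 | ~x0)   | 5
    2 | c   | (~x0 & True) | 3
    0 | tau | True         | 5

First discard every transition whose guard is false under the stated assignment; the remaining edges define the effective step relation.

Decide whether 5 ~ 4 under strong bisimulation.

Answer: BISIMILAR

Analysis:
Refine partition for ~:
  π0 = {{0,1,2,3,4,5}}
  π1 = {{0},{1},{2},{3},{4,5}}
5 equivalence class(es) (converged in 2)
class of 5: {4,5}; class of 4: {4,5}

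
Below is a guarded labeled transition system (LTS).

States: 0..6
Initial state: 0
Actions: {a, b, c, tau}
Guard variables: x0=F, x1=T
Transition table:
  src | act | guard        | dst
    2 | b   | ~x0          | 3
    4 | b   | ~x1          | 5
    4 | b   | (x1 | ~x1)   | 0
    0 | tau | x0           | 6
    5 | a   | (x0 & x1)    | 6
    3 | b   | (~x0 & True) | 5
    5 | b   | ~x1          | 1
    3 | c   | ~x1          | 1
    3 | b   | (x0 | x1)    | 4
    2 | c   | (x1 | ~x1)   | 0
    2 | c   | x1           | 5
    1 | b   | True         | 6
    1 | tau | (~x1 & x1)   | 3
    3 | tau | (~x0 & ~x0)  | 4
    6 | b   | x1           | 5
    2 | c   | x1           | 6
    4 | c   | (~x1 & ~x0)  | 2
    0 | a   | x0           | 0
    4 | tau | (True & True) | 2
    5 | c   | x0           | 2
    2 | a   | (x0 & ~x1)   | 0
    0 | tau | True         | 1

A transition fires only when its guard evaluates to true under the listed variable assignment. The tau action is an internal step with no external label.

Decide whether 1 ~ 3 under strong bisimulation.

Refine partition for ~:
  P[0] = {{0,1,2,3,4,5,6}}
  P[1] = {{0},{1,6},{2},{3,4},{5}}
  P[2] = {{0},{1},{2},{3},{4},{5},{6}}
Fixed point at round 3; 7 class(es).
[1]={1}  [3]={3}

Answer: NOT BISIMILAR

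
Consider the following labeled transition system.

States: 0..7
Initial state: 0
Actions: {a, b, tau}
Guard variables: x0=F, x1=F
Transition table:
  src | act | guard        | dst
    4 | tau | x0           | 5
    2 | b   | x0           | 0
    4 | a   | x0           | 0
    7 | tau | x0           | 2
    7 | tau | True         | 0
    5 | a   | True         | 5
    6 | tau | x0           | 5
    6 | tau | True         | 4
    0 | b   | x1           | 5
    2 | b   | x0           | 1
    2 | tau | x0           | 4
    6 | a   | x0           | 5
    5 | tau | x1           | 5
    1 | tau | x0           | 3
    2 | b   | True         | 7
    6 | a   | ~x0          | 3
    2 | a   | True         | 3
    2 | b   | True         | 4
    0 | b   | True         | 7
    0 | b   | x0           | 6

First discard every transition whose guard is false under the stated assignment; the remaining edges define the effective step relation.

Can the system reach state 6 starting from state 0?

8 transition(s) survive guard evaluation.
depth 0: {0}
depth 1: {7}  total {0,7}
R = {0,7}

Answer: UNREACHABLE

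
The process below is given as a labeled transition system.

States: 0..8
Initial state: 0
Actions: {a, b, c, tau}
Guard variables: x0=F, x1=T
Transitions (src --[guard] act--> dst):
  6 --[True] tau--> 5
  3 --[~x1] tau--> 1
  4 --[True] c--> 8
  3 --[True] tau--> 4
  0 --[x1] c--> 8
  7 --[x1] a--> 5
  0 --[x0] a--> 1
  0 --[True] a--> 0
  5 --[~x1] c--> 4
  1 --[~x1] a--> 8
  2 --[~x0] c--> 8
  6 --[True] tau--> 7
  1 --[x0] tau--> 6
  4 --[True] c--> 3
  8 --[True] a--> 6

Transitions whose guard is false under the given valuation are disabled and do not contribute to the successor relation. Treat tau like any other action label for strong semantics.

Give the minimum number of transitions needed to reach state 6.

Breadth-first toward 6:
  L0 = {0}
  L1 = {8}
  L2 = {6}
6 enters at depth 2; path c·a

Answer: 2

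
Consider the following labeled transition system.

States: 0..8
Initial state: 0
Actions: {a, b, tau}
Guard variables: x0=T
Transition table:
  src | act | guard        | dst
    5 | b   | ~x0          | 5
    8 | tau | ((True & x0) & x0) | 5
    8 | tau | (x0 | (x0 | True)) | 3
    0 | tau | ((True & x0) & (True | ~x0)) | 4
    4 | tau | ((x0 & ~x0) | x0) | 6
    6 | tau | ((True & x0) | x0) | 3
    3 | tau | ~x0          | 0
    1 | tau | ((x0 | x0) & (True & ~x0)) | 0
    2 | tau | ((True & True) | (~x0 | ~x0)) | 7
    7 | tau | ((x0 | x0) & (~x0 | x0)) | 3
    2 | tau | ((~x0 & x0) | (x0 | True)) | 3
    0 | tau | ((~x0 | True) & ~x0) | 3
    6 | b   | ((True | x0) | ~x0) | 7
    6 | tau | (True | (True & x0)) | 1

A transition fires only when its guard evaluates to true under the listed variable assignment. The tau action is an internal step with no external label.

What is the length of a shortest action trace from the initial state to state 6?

Breadth-first toward 6:
  L0 = {0}
  L1 = {4}
  L2 = {6}
6 enters at depth 2; path tau·tau

Answer: 2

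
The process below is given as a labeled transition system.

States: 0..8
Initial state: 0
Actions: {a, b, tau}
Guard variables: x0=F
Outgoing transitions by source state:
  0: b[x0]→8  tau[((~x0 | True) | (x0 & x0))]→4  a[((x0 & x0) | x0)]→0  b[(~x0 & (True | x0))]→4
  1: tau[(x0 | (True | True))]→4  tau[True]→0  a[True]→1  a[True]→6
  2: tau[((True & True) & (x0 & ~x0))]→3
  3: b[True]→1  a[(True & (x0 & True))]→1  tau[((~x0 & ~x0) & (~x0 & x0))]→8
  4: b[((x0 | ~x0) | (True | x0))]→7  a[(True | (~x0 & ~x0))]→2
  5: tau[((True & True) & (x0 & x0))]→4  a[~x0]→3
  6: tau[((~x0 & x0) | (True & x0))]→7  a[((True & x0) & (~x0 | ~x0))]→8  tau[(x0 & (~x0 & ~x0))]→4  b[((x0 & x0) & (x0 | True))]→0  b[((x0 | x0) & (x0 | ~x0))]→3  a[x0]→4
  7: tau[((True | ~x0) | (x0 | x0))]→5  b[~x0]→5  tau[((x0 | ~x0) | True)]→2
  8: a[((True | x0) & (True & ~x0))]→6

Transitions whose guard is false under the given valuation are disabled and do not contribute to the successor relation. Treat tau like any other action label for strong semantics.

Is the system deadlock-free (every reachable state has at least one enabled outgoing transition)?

Answer: DEADLOCK at state 2

Analysis:
R = {0,1,2,3,4,5,6,7}
  0: b→4  tau→4  [2 out]
  1: a→1  a→6  tau→0  tau→4  [4 out]
  2: ∅  [deadlock]
  3: b→1  [1 out]
  4: a→2  b→7  [2 out]
  5: a→3  [1 out]
  6: ∅  [deadlock]
  7: b→5  tau→2  tau→5  [3 out]
trace reaching 2: tau·a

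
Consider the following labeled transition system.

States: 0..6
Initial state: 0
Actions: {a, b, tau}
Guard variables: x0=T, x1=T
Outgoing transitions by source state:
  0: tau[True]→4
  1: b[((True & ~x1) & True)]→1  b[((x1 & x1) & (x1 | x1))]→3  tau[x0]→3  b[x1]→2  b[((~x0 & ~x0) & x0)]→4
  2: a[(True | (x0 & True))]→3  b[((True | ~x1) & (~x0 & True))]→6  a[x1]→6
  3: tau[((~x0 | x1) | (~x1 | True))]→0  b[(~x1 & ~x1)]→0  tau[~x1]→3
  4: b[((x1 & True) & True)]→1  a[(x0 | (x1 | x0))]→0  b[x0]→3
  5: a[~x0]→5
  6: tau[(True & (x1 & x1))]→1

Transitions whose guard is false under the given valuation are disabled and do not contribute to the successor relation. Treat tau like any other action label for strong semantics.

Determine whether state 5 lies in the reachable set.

Guard filter leaves 11 enabled edge(s).
L0 = {0}
L1 = {4}  total {0,4}
L2 = {1,3}  total {0,1,3,4}
L3 = {2}  total {0,1,2,3,4}
L4 = {6}  total {0,1,2,3,4,6}
Reachable = {0,1,2,3,4,6}

Answer: UNREACHABLE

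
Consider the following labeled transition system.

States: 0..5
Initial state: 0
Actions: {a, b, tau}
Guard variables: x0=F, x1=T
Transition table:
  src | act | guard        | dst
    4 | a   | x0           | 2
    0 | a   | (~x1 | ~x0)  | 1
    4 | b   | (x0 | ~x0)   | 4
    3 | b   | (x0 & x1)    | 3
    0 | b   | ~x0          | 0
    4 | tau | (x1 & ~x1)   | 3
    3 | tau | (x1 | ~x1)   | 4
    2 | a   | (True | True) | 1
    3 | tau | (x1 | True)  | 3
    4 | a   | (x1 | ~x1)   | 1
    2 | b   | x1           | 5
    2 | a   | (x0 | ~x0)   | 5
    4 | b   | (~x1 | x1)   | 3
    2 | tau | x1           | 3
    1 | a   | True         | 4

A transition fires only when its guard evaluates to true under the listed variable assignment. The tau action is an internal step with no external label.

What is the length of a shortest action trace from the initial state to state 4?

Layered search for 4:
  L0 = {0}
  L1 = {1}
  L2 = {4}
first hit 4 at d=2 via a·a

Answer: 2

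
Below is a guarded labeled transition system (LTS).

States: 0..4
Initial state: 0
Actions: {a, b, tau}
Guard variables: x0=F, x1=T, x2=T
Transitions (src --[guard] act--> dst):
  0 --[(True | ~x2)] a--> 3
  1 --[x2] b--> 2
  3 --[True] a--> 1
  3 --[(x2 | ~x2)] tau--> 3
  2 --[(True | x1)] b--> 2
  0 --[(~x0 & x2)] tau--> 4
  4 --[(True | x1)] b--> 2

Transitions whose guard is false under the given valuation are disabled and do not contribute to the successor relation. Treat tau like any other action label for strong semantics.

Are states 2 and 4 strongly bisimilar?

Compute ~ classes (split until stable):
  P[0] = {{0,1,2,3,4}}
  P[1] = {{0,3},{1,2,4}}
  P[2] = {{0},{1,2,4},{3}}
stable after 3 split(s): 3 block(s)
[2]={1,2,4}  [4]={1,2,4}

Answer: BISIMILAR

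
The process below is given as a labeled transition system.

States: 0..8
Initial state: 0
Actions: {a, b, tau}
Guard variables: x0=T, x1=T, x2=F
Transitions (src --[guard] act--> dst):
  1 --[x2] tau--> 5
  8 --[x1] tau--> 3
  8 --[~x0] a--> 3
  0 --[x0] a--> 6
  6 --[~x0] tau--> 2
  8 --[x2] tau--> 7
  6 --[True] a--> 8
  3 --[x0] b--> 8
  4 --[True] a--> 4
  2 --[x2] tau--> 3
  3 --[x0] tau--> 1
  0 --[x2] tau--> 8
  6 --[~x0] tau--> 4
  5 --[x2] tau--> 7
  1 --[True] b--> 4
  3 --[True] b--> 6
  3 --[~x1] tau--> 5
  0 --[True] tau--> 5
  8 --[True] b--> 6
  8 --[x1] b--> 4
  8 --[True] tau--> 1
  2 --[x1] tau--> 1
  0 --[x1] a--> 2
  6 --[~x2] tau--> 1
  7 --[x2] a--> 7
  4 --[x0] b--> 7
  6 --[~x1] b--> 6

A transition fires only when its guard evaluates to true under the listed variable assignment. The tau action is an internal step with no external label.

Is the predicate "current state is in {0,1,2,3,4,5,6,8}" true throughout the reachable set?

Answer: INVARIANT VIOLATED at state 7

Trace:
Safe = {0,1,2,3,4,5,6,8}
R = {0,1,2,3,4,5,6,7,8}
  0: safe
  1: safe
  2: safe
  3: safe
  4: safe
  5: safe
  6: safe
  7: outside
  8: safe
reach 7 via a·tau·b·b — violates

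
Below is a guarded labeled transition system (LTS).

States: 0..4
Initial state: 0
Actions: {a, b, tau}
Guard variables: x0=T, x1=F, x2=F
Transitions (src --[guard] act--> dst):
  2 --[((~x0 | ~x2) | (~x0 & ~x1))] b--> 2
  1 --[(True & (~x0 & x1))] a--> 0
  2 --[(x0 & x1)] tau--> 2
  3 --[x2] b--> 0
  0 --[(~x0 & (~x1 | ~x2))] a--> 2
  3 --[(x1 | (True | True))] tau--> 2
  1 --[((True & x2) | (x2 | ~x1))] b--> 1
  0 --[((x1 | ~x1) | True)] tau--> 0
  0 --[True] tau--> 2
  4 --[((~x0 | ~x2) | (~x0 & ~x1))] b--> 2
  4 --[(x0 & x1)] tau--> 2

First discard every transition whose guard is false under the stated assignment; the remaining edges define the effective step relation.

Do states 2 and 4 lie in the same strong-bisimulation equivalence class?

Answer: BISIMILAR

Analysis:
Bisimulation quotient by refinement:
  P[0] = {{0,1,2,3,4}}
  P[1] = {{0,3},{1,2,4}}
  P[2] = {{0},{1,2,4},{3}}
Fixed point at round 3; 3 class(es).
[2]={1,2,4}  [4]={1,2,4}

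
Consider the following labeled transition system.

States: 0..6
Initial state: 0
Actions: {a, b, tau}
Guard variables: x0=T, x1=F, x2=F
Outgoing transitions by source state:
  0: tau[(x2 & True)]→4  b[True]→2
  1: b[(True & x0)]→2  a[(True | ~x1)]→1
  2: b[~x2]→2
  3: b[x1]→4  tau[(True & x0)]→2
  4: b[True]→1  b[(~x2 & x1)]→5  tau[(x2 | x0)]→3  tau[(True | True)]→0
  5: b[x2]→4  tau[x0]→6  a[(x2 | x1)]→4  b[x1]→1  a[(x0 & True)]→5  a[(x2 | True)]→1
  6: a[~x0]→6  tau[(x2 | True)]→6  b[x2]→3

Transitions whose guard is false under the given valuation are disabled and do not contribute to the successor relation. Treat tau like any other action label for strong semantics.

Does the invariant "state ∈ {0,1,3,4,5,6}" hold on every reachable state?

Answer: INVARIANT VIOLATED at state 2

Analysis:
Inv-set: {0,1,3,4,5,6}
Reach set: {0,2}
  0: ✓
  2: VIOLATES
reach 2 via b — violates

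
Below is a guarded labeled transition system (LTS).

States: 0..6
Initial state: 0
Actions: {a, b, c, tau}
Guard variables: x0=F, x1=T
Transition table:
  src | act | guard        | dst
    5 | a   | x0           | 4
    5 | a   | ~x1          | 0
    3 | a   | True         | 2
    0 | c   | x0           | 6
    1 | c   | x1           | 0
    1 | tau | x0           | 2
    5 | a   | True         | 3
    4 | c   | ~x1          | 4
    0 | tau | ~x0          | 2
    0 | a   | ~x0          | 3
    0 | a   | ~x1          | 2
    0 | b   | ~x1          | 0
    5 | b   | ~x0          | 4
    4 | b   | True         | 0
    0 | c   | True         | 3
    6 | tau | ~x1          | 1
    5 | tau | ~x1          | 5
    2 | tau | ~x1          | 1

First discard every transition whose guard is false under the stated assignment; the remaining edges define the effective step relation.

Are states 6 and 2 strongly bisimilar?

Answer: BISIMILAR

Analysis:
Refine partition for ~:
  π0 = {{0,1,2,3,4,5,6}}
  π1 = {{0},{1},{2,6},{3},{4},{5}}
6 equivalence class(es) (converged in 2)
class of 6: {2,6}; class of 2: {2,6}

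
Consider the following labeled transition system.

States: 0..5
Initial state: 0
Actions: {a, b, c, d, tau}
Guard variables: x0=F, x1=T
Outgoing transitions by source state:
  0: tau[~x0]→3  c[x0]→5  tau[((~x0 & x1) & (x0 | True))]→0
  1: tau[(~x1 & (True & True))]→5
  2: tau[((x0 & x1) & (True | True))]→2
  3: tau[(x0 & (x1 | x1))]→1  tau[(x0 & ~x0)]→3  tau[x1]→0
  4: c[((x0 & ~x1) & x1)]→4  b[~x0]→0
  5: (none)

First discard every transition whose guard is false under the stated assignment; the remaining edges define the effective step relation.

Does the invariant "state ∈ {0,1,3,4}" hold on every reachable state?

Allowed set {0,1,3,4}
Reachable = {0,3}
  0: ✓
  3: ✓

Answer: INVARIANT HOLDS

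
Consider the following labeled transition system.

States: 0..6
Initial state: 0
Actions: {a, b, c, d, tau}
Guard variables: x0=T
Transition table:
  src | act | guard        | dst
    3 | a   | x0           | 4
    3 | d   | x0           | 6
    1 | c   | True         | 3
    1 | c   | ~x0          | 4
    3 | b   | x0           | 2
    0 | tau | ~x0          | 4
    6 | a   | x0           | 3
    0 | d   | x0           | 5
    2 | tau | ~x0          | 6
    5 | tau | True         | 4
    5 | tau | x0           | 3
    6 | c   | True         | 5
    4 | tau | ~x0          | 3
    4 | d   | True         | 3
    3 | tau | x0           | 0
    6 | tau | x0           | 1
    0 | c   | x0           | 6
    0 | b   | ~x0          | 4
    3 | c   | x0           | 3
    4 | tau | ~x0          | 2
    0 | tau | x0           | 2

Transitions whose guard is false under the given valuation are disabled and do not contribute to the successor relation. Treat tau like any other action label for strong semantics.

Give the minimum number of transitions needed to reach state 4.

Breadth-first toward 4:
  L0 = {0}
  L1 = {2,5,6}
  L2 = {1,3,4}
depth(4)=2, e.g. d·tau

Answer: 2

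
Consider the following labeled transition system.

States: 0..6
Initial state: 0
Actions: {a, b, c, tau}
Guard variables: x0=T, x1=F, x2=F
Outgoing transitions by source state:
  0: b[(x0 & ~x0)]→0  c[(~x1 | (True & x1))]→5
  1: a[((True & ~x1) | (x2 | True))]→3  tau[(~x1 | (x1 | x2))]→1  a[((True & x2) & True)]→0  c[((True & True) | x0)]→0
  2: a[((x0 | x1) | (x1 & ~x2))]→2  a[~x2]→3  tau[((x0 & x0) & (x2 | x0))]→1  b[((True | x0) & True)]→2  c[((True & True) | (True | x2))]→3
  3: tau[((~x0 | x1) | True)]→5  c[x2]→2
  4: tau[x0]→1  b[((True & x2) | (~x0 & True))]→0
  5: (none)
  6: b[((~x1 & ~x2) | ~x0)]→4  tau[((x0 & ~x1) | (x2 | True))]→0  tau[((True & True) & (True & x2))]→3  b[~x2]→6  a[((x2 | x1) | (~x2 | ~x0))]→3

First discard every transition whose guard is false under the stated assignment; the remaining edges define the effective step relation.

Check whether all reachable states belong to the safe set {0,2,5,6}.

Answer: INVARIANT HOLDS

Analysis:
Safe = {0,2,5,6}
R = {0,5}
  0: safe
  5: safe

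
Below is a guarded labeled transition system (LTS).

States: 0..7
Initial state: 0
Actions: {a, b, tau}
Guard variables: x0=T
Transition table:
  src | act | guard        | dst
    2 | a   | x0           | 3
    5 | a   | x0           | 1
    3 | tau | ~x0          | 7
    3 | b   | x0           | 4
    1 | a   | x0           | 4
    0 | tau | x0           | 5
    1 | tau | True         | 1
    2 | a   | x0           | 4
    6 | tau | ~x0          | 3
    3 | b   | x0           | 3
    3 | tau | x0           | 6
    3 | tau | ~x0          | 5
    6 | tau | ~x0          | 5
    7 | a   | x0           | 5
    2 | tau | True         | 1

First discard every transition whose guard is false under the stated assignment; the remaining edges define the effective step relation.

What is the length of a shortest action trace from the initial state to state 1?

Answer: 2

Trace:
Breadth-first toward 1:
  L0 = {0}
  L1 = {5}
  L2 = {1}
depth(1)=2, e.g. tau·a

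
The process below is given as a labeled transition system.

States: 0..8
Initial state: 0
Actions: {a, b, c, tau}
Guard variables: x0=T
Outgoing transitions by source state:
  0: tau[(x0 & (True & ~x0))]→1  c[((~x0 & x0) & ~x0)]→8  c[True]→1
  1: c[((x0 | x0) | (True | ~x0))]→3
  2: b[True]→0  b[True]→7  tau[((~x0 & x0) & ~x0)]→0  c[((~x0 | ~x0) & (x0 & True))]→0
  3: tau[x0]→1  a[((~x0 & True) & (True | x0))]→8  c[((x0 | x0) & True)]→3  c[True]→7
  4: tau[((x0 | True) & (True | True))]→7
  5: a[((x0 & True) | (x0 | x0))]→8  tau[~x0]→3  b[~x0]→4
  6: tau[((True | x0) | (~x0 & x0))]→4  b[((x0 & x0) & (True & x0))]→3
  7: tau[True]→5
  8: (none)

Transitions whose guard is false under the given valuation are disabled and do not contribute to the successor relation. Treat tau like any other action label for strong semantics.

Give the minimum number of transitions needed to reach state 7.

BFS to 7:
  depth 0: {0}
  depth 1: {1}
  depth 2: {3}
  depth 3: {7}
7 enters at depth 3; path c·c·c

Answer: 3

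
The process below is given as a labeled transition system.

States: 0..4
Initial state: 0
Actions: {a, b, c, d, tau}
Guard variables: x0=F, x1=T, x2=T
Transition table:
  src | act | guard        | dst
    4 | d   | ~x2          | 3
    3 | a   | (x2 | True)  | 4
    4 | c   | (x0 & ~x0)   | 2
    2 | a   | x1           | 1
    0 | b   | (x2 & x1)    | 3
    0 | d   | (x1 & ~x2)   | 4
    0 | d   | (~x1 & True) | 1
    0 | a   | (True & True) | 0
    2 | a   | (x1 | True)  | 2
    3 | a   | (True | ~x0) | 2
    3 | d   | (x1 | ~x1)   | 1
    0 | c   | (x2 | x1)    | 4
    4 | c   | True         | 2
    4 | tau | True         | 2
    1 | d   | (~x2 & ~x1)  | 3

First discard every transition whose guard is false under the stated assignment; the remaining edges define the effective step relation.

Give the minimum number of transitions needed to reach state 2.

Breadth-first toward 2:
  Layer 0: {0}
  Layer 1: {3,4}
  Layer 2: {1,2}
2 enters at depth 2; path b·a

Answer: 2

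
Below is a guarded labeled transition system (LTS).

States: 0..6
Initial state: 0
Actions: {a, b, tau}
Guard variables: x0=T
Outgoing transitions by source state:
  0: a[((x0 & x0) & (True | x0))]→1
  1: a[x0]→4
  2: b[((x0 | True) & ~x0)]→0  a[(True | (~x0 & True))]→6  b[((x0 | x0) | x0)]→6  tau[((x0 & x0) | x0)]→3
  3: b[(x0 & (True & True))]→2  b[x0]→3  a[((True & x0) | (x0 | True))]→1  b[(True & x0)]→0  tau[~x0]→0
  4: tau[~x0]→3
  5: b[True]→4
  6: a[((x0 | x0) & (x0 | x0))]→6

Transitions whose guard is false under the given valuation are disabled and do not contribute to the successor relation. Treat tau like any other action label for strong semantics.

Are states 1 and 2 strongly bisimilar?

Answer: NOT BISIMILAR

Working:
Refine partition for ~:
  P[0] = {{0,1,2,3,4,5,6}}
  P[1] = {{0,1,6},{2},{3},{4},{5}}
  P[2] = {{0,6},{1},{2},{3},{4},{5}}
  P[3] = {{0},{1},{2},{3},{4},{5},{6}}
stable after 4 split(s): 7 block(s)
1∈{1}, 2∈{2}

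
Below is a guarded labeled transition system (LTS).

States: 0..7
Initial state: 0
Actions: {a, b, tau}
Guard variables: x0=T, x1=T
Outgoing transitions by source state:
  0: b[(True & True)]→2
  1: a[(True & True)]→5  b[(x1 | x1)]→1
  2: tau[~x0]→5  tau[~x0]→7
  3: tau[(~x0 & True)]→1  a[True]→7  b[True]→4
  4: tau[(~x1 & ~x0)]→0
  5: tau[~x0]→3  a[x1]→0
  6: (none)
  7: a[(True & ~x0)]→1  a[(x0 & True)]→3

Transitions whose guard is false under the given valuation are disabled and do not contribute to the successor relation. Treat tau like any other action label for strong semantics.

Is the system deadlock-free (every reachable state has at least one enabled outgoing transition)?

Answer: DEADLOCK at state 2

Analysis:
R = {0,2}
  0: b→2  [1 out]
  2: ∅  [STUCK]
Path to 2: b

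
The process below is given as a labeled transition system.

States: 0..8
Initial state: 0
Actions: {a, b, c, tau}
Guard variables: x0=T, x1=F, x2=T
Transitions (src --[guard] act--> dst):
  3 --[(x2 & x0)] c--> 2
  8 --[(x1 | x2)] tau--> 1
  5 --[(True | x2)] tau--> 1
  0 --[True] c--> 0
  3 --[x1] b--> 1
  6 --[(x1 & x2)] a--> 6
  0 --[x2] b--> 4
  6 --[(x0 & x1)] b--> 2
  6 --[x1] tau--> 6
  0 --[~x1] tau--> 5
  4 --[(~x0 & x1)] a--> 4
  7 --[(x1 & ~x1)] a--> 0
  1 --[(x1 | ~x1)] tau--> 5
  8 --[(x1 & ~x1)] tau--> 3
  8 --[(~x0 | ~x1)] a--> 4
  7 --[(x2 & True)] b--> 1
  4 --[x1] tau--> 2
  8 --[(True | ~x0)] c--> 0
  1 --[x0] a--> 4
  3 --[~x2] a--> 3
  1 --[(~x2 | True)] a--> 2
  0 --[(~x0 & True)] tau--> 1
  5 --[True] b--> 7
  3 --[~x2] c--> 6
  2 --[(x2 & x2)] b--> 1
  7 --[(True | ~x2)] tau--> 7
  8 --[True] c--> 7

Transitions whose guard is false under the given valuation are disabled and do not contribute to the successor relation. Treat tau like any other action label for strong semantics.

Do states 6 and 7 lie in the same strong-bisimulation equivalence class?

Answer: NOT BISIMILAR

Working:
Bisimulation quotient by refinement:
  P[0] = {{0,1,2,3,4,5,6,7,8}}
  P[1] = {{0},{1},{2},{3},{4,6},{5,7},{8}}
  P[2] = {{0},{1},{2},{3},{4,6},{5},{7},{8}}
Fixed point at round 3; 8 class(es).
[6]={4,6}  [7]={7}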